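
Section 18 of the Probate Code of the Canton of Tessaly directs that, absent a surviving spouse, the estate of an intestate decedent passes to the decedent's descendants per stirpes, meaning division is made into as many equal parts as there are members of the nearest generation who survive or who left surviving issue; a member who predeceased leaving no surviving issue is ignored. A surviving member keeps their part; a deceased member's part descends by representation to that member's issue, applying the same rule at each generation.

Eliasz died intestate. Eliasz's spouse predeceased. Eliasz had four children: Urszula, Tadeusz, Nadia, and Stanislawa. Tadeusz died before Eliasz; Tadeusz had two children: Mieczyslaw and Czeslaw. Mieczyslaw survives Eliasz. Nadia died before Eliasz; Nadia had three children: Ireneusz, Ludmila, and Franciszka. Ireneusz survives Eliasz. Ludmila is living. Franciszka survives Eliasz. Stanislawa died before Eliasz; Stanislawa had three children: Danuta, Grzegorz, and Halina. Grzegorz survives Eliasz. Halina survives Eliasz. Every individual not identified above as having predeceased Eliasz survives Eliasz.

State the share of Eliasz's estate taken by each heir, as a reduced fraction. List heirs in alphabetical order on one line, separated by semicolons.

There is no surviving spouse, so the entire estate passes to Eliasz's descendants per stirpes.
The estate is divided into 4 equal shares of 1/4 among Urszula, Tadeusz, Nadia, Stanislawa.
Urszula is living and takes 1/4.
Tadeusz predeceased; the 1/4 allotted to Tadeusz's branch passes to Tadeusz's issue by representation.
The 1/4 is divided into 2 equal shares of 1/8 among Mieczyslaw, Czeslaw.
Mieczyslaw is living and takes 1/8.
Czeslaw is living and takes 1/8.
Nadia predeceased; the 1/4 allotted to Nadia's branch passes to Nadia's issue by representation.
The 1/4 is divided into 3 equal shares of 1/12 among Ireneusz, Ludmila, Franciszka.
Ireneusz is living and takes 1/12.
Ludmila is living and takes 1/12.
Franciszka is living and takes 1/12.
Stanislawa predeceased; the 1/4 allotted to Stanislawa's branch passes to Stanislawa's issue by representation.
The 1/4 is divided into 3 equal shares of 1/12 among Danuta, Grzegorz, Halina.
Danuta is living and takes 1/12.
Grzegorz is living and takes 1/12.
Halina is living and takes 1/12.

Czeslaw 1/8; Danuta 1/12; Franciszka 1/12; Grzegorz 1/12; Halina 1/12; Ireneusz 1/12; Ludmila 1/12; Mieczyslaw 1/8; Urszula 1/4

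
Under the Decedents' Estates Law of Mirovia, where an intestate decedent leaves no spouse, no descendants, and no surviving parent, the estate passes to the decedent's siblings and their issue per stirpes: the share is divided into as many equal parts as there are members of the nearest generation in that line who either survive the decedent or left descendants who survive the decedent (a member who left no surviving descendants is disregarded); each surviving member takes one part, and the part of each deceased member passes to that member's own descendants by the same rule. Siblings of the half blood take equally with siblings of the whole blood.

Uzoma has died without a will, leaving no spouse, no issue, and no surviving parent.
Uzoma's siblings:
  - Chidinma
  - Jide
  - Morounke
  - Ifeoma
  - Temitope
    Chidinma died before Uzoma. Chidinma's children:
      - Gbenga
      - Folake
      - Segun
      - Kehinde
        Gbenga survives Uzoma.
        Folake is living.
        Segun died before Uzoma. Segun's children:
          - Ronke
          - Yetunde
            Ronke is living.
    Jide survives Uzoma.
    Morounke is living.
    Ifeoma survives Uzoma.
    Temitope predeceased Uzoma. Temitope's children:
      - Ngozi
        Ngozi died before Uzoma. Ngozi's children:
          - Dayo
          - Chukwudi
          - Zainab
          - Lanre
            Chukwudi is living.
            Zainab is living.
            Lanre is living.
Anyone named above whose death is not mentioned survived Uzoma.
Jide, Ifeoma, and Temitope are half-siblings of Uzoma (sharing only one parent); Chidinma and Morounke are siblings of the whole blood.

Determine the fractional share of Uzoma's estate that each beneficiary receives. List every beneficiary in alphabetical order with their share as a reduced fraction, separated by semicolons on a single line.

Chukwudi 1/20; Dayo 1/20; Folake 1/20; Gbenga 1/20; Ifeoma 1/5; Jide 1/5; Kehinde 1/20; Lanre 1/20; Morounke 1/5; Ronke 1/40; Yetunde 1/40; Zainab 1/20

No spouse, descendants, or parent survives, so the estate passes to Uzoma's siblings per stirpes.
Half-blood and whole-blood siblings take equally under the stated rule.
The estate is divided into 5 equal shares of 1/5 among Chidinma, Jide, Morounke, Ifeoma, Temitope.
Chidinma predeceased; the 1/5 allotted to Chidinma's branch passes to Chidinma's issue by representation.
The 1/5 is divided into 4 equal shares of 1/20 among Gbenga, Folake, Segun, Kehinde.
Gbenga is living and takes 1/20.
Folake is living and takes 1/20.
Segun predeceased; the 1/20 allotted to Segun's branch passes to Segun's issue by representation.
The 1/20 is divided into 2 equal shares of 1/40 among Ronke, Yetunde.
Ronke is living and takes 1/40.
Yetunde is living and takes 1/40.
Kehinde is living and takes 1/20.
Jide is living and takes 1/5.
Morounke is living and takes 1/5.
Ifeoma is living and takes 1/5.
Temitope predeceased; the 1/5 allotted to Temitope's branch passes to Temitope's issue by representation.
Ngozi's line is the sole branch at this level, so the full 1/5 passes to Ngozi's issue by representation.
The 1/5 is divided into 4 equal shares of 1/20 among Dayo, Chukwudi, Zainab, Lanre.
Dayo is living and takes 1/20.
Chukwudi is living and takes 1/20.
Zainab is living and takes 1/20.
Lanre is living and takes 1/20.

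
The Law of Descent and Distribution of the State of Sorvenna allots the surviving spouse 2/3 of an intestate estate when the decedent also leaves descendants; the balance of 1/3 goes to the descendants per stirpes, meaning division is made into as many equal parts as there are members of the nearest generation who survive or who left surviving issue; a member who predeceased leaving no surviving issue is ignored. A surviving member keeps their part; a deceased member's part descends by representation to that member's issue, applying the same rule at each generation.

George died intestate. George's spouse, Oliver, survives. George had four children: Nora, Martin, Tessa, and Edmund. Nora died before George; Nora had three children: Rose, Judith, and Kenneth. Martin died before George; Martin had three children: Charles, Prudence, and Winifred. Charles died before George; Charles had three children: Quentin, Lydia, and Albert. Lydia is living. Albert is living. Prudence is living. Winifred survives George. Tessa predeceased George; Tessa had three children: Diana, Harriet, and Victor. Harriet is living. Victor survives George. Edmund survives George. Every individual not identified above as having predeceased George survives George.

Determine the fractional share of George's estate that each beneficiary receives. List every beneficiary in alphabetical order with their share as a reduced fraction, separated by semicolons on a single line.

Oliver, as surviving spouse, takes 2/3.
The remaining 1/3 passes to George's descendants per stirpes.
The 1/3 is divided into 4 equal shares of 1/12 among Nora, Martin, Tessa, Edmund.
Nora predeceased; the 1/12 allotted to Nora's branch passes to Nora's issue by representation.
The 1/12 is divided into 3 equal shares of 1/36 among Rose, Judith, Kenneth.
Rose is living and takes 1/36.
Judith is living and takes 1/36.
Kenneth is living and takes 1/36.
Martin predeceased; the 1/12 allotted to Martin's branch passes to Martin's issue by representation.
The 1/12 is divided into 3 equal shares of 1/36 among Charles, Prudence, Winifred.
Charles predeceased; the 1/36 allotted to Charles's branch passes to Charles's issue by representation.
The 1/36 is divided into 3 equal shares of 1/108 among Quentin, Lydia, Albert.
Quentin is living and takes 1/108.
Lydia is living and takes 1/108.
Albert is living and takes 1/108.
Prudence is living and takes 1/36.
Winifred is living and takes 1/36.
Tessa predeceased; the 1/12 allotted to Tessa's branch passes to Tessa's issue by representation.
The 1/12 is divided into 3 equal shares of 1/36 among Diana, Harriet, Victor.
Diana is living and takes 1/36.
Harriet is living and takes 1/36.
Victor is living and takes 1/36.
Edmund is living and takes 1/12.

Albert 1/108; Diana 1/36; Edmund 1/12; Harriet 1/36; Judith 1/36; Kenneth 1/36; Lydia 1/108; Oliver 2/3; Prudence 1/36; Quentin 1/108; Rose 1/36; Victor 1/36; Winifred 1/36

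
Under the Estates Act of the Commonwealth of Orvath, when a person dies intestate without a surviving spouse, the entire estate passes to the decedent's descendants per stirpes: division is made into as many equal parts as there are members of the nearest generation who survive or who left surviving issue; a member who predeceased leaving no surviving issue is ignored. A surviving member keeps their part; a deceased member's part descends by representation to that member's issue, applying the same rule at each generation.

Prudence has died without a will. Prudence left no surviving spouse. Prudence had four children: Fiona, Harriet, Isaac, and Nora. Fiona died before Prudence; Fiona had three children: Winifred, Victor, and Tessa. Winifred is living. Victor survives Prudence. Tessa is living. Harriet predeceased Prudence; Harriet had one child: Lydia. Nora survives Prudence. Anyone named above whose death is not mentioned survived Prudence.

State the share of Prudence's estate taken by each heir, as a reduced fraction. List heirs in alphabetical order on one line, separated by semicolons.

There is no surviving spouse, so the entire estate passes to Prudence's descendants per stirpes.
The estate is divided into 4 equal shares of 1/4 among Fiona, Harriet, Isaac, Nora.
Fiona predeceased; the 1/4 allotted to Fiona's branch passes to Fiona's issue by representation.
The 1/4 is divided into 3 equal shares of 1/12 among Winifred, Victor, Tessa.
Winifred is living and takes 1/12.
Victor is living and takes 1/12.
Tessa is living and takes 1/12.
Harriet predeceased; the 1/4 allotted to Harriet's branch passes to Harriet's issue by representation.
Lydia is the sole taker at this level and receives the full 1/4.
Isaac is living and takes 1/4.
Nora is living and takes 1/4.

Isaac 1/4; Lydia 1/4; Nora 1/4; Tessa 1/12; Victor 1/12; Winifred 1/12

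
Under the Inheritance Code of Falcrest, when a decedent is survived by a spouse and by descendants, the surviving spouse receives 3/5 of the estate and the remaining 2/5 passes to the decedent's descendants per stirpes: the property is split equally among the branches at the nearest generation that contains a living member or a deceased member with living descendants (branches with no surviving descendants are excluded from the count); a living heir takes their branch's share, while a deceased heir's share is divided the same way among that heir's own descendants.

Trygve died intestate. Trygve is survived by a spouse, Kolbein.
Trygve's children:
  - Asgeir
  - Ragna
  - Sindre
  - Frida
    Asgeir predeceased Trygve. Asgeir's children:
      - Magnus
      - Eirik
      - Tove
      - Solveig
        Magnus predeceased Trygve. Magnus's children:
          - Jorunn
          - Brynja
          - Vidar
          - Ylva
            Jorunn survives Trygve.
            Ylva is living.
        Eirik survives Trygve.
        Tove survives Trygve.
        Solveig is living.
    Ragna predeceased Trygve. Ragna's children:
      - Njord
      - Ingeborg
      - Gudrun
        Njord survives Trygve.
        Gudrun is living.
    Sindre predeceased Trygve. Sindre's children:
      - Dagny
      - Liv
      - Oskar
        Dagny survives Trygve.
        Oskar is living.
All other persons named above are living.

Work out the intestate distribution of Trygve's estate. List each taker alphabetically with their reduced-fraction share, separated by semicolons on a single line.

Kolbein, as surviving spouse, takes 3/5.
The remaining 2/5 passes to Trygve's descendants per stirpes.
The 2/5 is divided into 4 equal shares of 1/10 among Asgeir, Ragna, Sindre, Frida.
Asgeir predeceased; the 1/10 allotted to Asgeir's branch passes to Asgeir's issue by representation.
The 1/10 is divided into 4 equal shares of 1/40 among Magnus, Eirik, Tove, Solveig.
Magnus predeceased; the 1/40 allotted to Magnus's branch passes to Magnus's issue by representation.
The 1/40 is divided into 4 equal shares of 1/160 among Jorunn, Brynja, Vidar, Ylva.
Jorunn is living and takes 1/160.
Brynja is living and takes 1/160.
Vidar is living and takes 1/160.
Ylva is living and takes 1/160.
Eirik is living and takes 1/40.
Tove is living and takes 1/40.
Solveig is living and takes 1/40.
Ragna predeceased; the 1/10 allotted to Ragna's branch passes to Ragna's issue by representation.
The 1/10 is divided into 3 equal shares of 1/30 among Njord, Ingeborg, Gudrun.
Njord is living and takes 1/30.
Ingeborg is living and takes 1/30.
Gudrun is living and takes 1/30.
Sindre predeceased; the 1/10 allotted to Sindre's branch passes to Sindre's issue by representation.
The 1/10 is divided into 3 equal shares of 1/30 among Dagny, Liv, Oskar.
Dagny is living and takes 1/30.
Liv is living and takes 1/30.
Oskar is living and takes 1/30.
Frida is living and takes 1/10.

Brynja 1/160; Dagny 1/30; Eirik 1/40; Frida 1/10; Gudrun 1/30; Ingeborg 1/30; Jorunn 1/160; Kolbein 3/5; Liv 1/30; Njord 1/30; Oskar 1/30; Solveig 1/40; Tove 1/40; Vidar 1/160; Ylva 1/160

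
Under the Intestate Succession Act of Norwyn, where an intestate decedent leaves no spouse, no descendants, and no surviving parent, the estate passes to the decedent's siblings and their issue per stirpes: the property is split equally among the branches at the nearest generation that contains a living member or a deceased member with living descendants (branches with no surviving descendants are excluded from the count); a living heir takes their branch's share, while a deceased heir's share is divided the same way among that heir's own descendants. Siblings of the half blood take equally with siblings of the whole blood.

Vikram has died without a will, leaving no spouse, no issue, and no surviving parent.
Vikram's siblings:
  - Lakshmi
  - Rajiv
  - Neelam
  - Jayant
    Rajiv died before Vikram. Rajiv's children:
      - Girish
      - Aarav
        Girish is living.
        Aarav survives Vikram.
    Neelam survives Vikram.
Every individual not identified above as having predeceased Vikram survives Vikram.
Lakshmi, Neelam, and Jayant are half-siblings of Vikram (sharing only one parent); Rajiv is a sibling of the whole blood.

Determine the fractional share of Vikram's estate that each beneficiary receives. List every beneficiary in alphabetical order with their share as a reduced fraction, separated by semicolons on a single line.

No spouse, descendants, or parent survives, so the estate passes to Vikram's siblings per stirpes.
Half-blood and whole-blood siblings take equally under the stated rule.
The estate is divided into 4 equal shares of 1/4 among Lakshmi, Rajiv, Neelam, Jayant.
Lakshmi is living and takes 1/4.
Rajiv predeceased; the 1/4 allotted to Rajiv's branch passes to Rajiv's issue by representation.
The 1/4 is divided into 2 equal shares of 1/8 among Girish, Aarav.
Girish is living and takes 1/8.
Aarav is living and takes 1/8.
Neelam is living and takes 1/4.
Jayant is living and takes 1/4.

Aarav 1/8; Girish 1/8; Jayant 1/4; Lakshmi 1/4; Neelam 1/4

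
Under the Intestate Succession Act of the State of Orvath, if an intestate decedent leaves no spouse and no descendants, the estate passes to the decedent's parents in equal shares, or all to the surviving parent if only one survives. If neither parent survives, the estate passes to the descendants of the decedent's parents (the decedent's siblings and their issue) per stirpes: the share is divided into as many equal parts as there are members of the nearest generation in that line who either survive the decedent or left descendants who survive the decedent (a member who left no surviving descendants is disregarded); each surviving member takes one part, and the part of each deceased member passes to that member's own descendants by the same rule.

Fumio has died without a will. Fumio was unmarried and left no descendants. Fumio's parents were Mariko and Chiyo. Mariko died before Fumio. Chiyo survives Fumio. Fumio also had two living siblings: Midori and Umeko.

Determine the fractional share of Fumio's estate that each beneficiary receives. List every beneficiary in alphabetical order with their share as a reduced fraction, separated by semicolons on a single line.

Chiyo 1

Only one parent, Chiyo, survives, so Chiyo takes the entire estate. The siblings take nothing because a surviving parent has priority.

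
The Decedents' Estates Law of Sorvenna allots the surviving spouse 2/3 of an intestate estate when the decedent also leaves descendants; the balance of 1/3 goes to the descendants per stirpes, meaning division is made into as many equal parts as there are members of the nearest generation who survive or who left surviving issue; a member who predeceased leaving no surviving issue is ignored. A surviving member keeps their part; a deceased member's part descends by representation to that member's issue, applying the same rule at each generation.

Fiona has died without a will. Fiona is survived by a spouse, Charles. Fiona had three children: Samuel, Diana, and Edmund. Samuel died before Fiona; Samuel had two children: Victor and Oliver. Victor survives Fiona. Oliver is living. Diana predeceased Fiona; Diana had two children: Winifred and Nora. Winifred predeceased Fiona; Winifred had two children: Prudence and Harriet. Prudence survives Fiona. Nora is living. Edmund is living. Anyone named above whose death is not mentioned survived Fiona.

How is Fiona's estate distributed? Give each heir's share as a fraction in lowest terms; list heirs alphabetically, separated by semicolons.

Charles, as surviving spouse, takes 2/3.
The remaining 1/3 passes to Fiona's descendants per stirpes.
The 1/3 is divided into 3 equal shares of 1/9 among Samuel, Diana, Edmund.
Samuel predeceased; the 1/9 allotted to Samuel's branch passes to Samuel's issue by representation.
The 1/9 is divided into 2 equal shares of 1/18 among Victor, Oliver.
Victor is living and takes 1/18.
Oliver is living and takes 1/18.
Diana predeceased; the 1/9 allotted to Diana's branch passes to Diana's issue by representation.
The 1/9 is divided into 2 equal shares of 1/18 among Winifred, Nora.
Winifred predeceased; the 1/18 allotted to Winifred's branch passes to Winifred's issue by representation.
The 1/18 is divided into 2 equal shares of 1/36 among Prudence, Harriet.
Prudence is living and takes 1/36.
Harriet is living and takes 1/36.
Nora is living and takes 1/18.
Edmund is living and takes 1/9.

Charles 2/3; Edmund 1/9; Harriet 1/36; Nora 1/18; Oliver 1/18; Prudence 1/36; Victor 1/18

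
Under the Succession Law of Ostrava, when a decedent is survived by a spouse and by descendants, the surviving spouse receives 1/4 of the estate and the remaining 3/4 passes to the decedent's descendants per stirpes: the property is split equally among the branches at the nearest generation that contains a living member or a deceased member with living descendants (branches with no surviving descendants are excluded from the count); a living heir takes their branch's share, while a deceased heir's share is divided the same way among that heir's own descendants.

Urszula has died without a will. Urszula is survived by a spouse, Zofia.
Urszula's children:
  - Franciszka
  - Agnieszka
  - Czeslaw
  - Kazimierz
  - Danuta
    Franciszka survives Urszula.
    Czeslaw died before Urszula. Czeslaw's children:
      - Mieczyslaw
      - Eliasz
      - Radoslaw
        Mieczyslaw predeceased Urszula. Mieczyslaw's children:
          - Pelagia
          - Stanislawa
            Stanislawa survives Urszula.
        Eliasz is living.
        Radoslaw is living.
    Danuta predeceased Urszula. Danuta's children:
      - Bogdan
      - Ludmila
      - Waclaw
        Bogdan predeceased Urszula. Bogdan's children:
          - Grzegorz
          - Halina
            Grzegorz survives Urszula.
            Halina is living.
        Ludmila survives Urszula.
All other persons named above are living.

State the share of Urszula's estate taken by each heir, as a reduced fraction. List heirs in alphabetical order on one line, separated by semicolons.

Zofia, as surviving spouse, takes 1/4.
The remaining 3/4 passes to Urszula's descendants per stirpes.
The 3/4 is divided into 5 equal shares of 3/20 among Franciszka, Agnieszka, Czeslaw, Kazimierz, Danuta.
Franciszka is living and takes 3/20.
Agnieszka is living and takes 3/20.
Czeslaw predeceased; the 3/20 allotted to Czeslaw's branch passes to Czeslaw's issue by representation.
The 3/20 is divided into 3 equal shares of 1/20 among Mieczyslaw, Eliasz, Radoslaw.
Mieczyslaw predeceased; the 1/20 allotted to Mieczyslaw's branch passes to Mieczyslaw's issue by representation.
The 1/20 is divided into 2 equal shares of 1/40 among Pelagia, Stanislawa.
Pelagia is living and takes 1/40.
Stanislawa is living and takes 1/40.
Eliasz is living and takes 1/20.
Radoslaw is living and takes 1/20.
Kazimierz is living and takes 3/20.
Danuta predeceased; the 3/20 allotted to Danuta's branch passes to Danuta's issue by representation.
The 3/20 is divided into 3 equal shares of 1/20 among Bogdan, Ludmila, Waclaw.
Bogdan predeceased; the 1/20 allotted to Bogdan's branch passes to Bogdan's issue by representation.
The 1/20 is divided into 2 equal shares of 1/40 among Grzegorz, Halina.
Grzegorz is living and takes 1/40.
Halina is living and takes 1/40.
Ludmila is living and takes 1/20.
Waclaw is living and takes 1/20.

Agnieszka 3/20; Eliasz 1/20; Franciszka 3/20; Grzegorz 1/40; Halina 1/40; Kazimierz 3/20; Ludmila 1/20; Pelagia 1/40; Radoslaw 1/20; Stanislawa 1/40; Waclaw 1/20; Zofia 1/4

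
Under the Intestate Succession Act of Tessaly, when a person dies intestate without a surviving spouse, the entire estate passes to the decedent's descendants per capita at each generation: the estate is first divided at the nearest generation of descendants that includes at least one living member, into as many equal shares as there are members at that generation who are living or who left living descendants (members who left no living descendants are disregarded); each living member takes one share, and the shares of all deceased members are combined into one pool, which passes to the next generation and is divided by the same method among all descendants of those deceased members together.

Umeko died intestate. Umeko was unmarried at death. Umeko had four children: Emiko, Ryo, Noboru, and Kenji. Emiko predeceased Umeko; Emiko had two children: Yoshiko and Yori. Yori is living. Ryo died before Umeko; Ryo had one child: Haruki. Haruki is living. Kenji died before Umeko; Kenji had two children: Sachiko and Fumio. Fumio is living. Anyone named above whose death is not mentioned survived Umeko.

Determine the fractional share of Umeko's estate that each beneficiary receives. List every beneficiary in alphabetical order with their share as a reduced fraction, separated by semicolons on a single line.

There is no surviving spouse, so the entire estate passes to Umeko's descendants per capita at each generation.
At generation 1 (Emiko, Ryo, Noboru, Kenji) there are 4 shares of (1)/4 = 1/4 each.
Living: Noboru — each takes 1/4.
Deceased: Emiko, Ryo, and Kenji. Their combined 3/4 is pooled and carried to generation 2.
At generation 2 (Yoshiko, Yori, Haruki, Sachiko, Fumio) there are 5 shares of (3/4)/5 = 3/20 each.
Living: Yoshiko, Yori, Haruki, Sachiko, and Fumio — each takes 3/20.

Fumio 3/20; Haruki 3/20; Noboru 1/4; Sachiko 3/20; Yori 3/20; Yoshiko 3/20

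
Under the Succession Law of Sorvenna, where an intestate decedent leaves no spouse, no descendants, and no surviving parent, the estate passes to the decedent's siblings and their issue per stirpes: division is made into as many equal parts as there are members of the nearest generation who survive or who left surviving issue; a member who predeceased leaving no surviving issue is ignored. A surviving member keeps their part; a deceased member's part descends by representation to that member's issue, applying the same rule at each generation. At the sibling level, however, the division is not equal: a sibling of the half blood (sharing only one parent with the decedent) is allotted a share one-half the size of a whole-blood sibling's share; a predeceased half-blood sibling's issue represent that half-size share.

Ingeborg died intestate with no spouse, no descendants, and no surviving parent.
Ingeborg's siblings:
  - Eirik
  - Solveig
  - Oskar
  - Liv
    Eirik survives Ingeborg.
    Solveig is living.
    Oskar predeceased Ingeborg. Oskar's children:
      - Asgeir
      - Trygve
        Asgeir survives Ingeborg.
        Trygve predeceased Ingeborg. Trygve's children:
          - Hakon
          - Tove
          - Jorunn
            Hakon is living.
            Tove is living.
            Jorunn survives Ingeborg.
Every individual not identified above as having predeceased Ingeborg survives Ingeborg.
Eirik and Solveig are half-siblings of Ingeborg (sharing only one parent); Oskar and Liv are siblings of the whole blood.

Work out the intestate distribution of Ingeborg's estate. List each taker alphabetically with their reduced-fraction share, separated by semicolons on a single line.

No spouse, descendants, or parent survives, so the estate passes to Ingeborg's siblings per stirpes.
Half-blood siblings count for one-half the weight of whole-blood siblings at the initial division.
Dividing 1 in proportion to weights (total weight 3): Eirik (weight 1/2) → 1/6; Solveig (weight 1/2) → 1/6; Oskar (weight 1) → 1/3; Liv (weight 1) → 1/3.
Eirik is living and takes 1/6.
Solveig is living and takes 1/6.
Oskar predeceased; the 1/3 allotted to Oskar's branch passes to Oskar's issue by representation.
The 1/3 is divided into 2 equal shares of 1/6 among Asgeir, Trygve.
Asgeir is living and takes 1/6.
Trygve predeceased; the 1/6 allotted to Trygve's branch passes to Trygve's issue by representation.
The 1/6 is divided into 3 equal shares of 1/18 among Hakon, Tove, Jorunn.
Hakon is living and takes 1/18.
Tove is living and takes 1/18.
Jorunn is living and takes 1/18.
Liv is living and takes 1/3.

Asgeir 1/6; Eirik 1/6; Hakon 1/18; Jorunn 1/18; Liv 1/3; Solveig 1/6; Tove 1/18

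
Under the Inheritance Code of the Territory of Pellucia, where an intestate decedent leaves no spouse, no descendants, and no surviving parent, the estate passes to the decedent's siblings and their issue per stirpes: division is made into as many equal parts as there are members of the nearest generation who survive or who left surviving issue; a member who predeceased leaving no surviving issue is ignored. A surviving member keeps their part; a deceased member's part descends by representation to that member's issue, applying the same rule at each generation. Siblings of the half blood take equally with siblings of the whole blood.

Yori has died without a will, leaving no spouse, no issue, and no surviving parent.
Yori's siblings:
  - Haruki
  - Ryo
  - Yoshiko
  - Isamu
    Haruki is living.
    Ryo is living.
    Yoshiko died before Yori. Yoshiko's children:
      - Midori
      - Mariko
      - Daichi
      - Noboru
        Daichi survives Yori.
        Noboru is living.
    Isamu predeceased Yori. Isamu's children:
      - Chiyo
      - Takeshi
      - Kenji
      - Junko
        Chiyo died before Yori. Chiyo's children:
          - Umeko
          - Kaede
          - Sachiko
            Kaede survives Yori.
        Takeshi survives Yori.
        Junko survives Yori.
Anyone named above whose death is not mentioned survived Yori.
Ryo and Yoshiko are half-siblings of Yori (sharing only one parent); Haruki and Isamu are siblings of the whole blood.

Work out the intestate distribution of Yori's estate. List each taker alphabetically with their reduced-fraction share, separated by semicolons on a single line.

Daichi 1/16; Haruki 1/4; Junko 1/16; Kaede 1/48; Kenji 1/16; Mariko 1/16; Midori 1/16; Noboru 1/16; Ryo 1/4; Sachiko 1/48; Takeshi 1/16; Umeko 1/48

No spouse, descendants, or parent survives, so the estate passes to Yori's siblings per stirpes.
Half-blood and whole-blood siblings take equally under the stated rule.
The estate is divided into 4 equal shares of 1/4 among Haruki, Ryo, Yoshiko, Isamu.
Haruki is living and takes 1/4.
Ryo is living and takes 1/4.
Yoshiko predeceased; the 1/4 allotted to Yoshiko's branch passes to Yoshiko's issue by representation.
The 1/4 is divided into 4 equal shares of 1/16 among Midori, Mariko, Daichi, Noboru.
Midori is living and takes 1/16.
Mariko is living and takes 1/16.
Daichi is living and takes 1/16.
Noboru is living and takes 1/16.
Isamu predeceased; the 1/4 allotted to Isamu's branch passes to Isamu's issue by representation.
The 1/4 is divided into 4 equal shares of 1/16 among Chiyo, Takeshi, Kenji, Junko.
Chiyo predeceased; the 1/16 allotted to Chiyo's branch passes to Chiyo's issue by representation.
The 1/16 is divided into 3 equal shares of 1/48 among Umeko, Kaede, Sachiko.
Umeko is living and takes 1/48.
Kaede is living and takes 1/48.
Sachiko is living and takes 1/48.
Takeshi is living and takes 1/16.
Kenji is living and takes 1/16.
Junko is living and takes 1/16.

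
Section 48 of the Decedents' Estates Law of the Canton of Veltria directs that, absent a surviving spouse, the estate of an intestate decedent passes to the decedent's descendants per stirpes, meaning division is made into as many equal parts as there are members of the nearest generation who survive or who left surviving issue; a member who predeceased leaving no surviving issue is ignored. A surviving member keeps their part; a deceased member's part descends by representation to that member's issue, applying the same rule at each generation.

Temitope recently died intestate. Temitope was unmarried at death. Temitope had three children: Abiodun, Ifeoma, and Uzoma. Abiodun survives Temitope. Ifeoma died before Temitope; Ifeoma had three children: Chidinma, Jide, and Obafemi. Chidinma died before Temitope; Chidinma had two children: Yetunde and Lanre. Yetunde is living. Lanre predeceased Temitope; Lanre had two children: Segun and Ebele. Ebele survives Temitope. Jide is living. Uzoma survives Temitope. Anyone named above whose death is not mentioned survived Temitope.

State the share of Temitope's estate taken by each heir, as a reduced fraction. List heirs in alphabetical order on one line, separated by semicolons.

There is no surviving spouse, so the entire estate passes to Temitope's descendants per stirpes.
The estate is divided into 3 equal shares of 1/3 among Abiodun, Ifeoma, Uzoma.
Abiodun is living and takes 1/3.
Ifeoma predeceased; the 1/3 allotted to Ifeoma's branch passes to Ifeoma's issue by representation.
The 1/3 is divided into 3 equal shares of 1/9 among Chidinma, Jide, Obafemi.
Chidinma predeceased; the 1/9 allotted to Chidinma's branch passes to Chidinma's issue by representation.
The 1/9 is divided into 2 equal shares of 1/18 among Yetunde, Lanre.
Yetunde is living and takes 1/18.
Lanre predeceased; the 1/18 allotted to Lanre's branch passes to Lanre's issue by representation.
The 1/18 is divided into 2 equal shares of 1/36 among Segun, Ebele.
Segun is living and takes 1/36.
Ebele is living and takes 1/36.
Jide is living and takes 1/9.
Obafemi is living and takes 1/9.
Uzoma is living and takes 1/3.

Abiodun 1/3; Ebele 1/36; Jide 1/9; Obafemi 1/9; Segun 1/36; Uzoma 1/3; Yetunde 1/18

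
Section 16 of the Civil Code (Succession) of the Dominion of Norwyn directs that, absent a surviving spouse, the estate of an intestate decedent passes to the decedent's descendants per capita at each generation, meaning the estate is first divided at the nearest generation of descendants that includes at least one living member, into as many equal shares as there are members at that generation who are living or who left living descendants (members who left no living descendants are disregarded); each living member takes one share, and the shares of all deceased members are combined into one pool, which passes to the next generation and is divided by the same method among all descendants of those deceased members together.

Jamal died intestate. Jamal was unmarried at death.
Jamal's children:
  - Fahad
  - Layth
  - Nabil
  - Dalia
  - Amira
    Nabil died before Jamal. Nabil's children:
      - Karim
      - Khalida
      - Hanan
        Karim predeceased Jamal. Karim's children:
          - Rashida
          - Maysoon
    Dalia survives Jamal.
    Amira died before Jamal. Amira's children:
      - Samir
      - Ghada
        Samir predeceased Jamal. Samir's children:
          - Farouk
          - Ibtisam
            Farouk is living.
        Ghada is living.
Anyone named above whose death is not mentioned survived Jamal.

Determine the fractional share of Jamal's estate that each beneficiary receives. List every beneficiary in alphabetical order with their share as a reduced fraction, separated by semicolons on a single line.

Dalia 1/5; Fahad 1/5; Farouk 1/25; Ghada 2/25; Hanan 2/25; Ibtisam 1/25; Khalida 2/25; Layth 1/5; Maysoon 1/25; Rashida 1/25

There is no surviving spouse, so the entire estate passes to Jamal's descendants per capita at each generation.
At generation 1 (Fahad, Layth, Nabil, Dalia, Amira) there are 5 shares of (1)/5 = 1/5 each.
Living: Fahad, Layth, and Dalia — each takes 1/5.
Deceased: Nabil and Amira. Their combined 2/5 is pooled and carried to generation 2.
At generation 2 (Karim, Khalida, Hanan, Samir, Ghada) there are 5 shares of (2/5)/5 = 2/25 each.
Living: Khalida, Hanan, and Ghada — each takes 2/25.
Deceased: Karim and Samir. Their combined 4/25 is pooled and carried to generation 3.
At generation 3 (Rashida, Maysoon, Farouk, Ibtisam) there are 4 shares of (4/25)/4 = 1/25 each.
Living: Rashida, Maysoon, Farouk, and Ibtisam — each takes 1/25.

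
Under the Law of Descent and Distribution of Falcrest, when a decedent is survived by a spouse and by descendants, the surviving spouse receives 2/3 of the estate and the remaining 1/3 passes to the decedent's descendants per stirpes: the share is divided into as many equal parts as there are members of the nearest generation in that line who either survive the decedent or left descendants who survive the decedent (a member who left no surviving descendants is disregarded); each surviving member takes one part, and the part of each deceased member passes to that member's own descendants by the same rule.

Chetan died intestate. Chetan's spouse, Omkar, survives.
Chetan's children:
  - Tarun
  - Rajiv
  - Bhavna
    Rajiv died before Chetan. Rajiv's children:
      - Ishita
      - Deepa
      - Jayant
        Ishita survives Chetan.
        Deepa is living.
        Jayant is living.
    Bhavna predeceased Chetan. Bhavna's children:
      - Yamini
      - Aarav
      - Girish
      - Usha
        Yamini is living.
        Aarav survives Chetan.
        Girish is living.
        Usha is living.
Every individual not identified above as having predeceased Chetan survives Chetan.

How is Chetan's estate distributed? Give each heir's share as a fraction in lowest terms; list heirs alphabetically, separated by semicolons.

Aarav 1/36; Deepa 1/27; Girish 1/36; Ishita 1/27; Jayant 1/27; Omkar 2/3; Tarun 1/9; Usha 1/36; Yamini 1/36

Omkar, as surviving spouse, takes 2/3.
The remaining 1/3 passes to Chetan's descendants per stirpes.
The 1/3 is divided into 3 equal shares of 1/9 among Tarun, Rajiv, Bhavna.
Tarun is living and takes 1/9.
Rajiv predeceased; the 1/9 allotted to Rajiv's branch passes to Rajiv's issue by representation.
The 1/9 is divided into 3 equal shares of 1/27 among Ishita, Deepa, Jayant.
Ishita is living and takes 1/27.
Deepa is living and takes 1/27.
Jayant is living and takes 1/27.
Bhavna predeceased; the 1/9 allotted to Bhavna's branch passes to Bhavna's issue by representation.
The 1/9 is divided into 4 equal shares of 1/36 among Yamini, Aarav, Girish, Usha.
Yamini is living and takes 1/36.
Aarav is living and takes 1/36.
Girish is living and takes 1/36.
Usha is living and takes 1/36.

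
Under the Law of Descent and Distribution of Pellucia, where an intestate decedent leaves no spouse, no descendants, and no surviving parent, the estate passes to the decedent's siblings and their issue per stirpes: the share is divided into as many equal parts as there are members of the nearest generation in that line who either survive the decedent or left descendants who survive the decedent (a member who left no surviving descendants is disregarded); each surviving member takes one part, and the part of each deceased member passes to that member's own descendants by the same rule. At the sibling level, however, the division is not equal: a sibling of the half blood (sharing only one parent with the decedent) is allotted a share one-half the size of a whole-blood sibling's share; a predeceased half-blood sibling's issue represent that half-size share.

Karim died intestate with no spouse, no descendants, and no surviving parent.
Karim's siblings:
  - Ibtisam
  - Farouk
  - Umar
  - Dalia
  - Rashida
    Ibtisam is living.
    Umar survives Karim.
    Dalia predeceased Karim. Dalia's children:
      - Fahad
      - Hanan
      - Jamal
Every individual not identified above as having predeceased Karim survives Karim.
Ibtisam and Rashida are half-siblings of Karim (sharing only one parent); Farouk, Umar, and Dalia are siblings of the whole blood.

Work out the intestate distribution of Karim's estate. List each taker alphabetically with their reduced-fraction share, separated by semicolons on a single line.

No spouse, descendants, or parent survives, so the estate passes to Karim's siblings per stirpes.
Half-blood siblings count for one-half the weight of whole-blood siblings at the initial division.
Dividing 1 in proportion to weights (total weight 4): Ibtisam (weight 1/2) → 1/8; Farouk (weight 1) → 1/4; Umar (weight 1) → 1/4; Dalia (weight 1) → 1/4; Rashida (weight 1/2) → 1/8.
Ibtisam is living and takes 1/8.
Farouk is living and takes 1/4.
Umar is living and takes 1/4.
Dalia predeceased; the 1/4 allotted to Dalia's branch passes to Dalia's issue by representation.
The 1/4 is divided into 3 equal shares of 1/12 among Fahad, Hanan, Jamal.
Fahad is living and takes 1/12.
Hanan is living and takes 1/12.
Jamal is living and takes 1/12.
Rashida is living and takes 1/8.

Fahad 1/12; Farouk 1/4; Hanan 1/12; Ibtisam 1/8; Jamal 1/12; Rashida 1/8; Umar 1/4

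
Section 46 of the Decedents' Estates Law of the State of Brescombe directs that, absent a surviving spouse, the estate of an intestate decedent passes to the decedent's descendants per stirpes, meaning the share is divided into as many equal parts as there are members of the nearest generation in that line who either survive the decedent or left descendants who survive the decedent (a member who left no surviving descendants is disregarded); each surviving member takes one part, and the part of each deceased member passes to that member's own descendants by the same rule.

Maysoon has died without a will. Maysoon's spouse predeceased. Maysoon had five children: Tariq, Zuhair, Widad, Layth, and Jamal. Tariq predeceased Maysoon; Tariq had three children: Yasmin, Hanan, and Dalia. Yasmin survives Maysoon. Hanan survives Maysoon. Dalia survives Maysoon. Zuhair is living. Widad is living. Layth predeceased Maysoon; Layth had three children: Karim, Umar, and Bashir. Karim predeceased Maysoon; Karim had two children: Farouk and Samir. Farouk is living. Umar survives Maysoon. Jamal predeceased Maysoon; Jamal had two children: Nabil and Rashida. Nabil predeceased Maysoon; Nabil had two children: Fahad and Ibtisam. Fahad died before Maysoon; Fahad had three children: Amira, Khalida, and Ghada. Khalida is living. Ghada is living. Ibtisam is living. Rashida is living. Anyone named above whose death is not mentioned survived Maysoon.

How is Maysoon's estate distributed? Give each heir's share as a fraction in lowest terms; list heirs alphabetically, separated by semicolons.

There is no surviving spouse, so the entire estate passes to Maysoon's descendants per stirpes.
The estate is divided into 5 equal shares of 1/5 among Tariq, Zuhair, Widad, Layth, Jamal.
Tariq predeceased; the 1/5 allotted to Tariq's branch passes to Tariq's issue by representation.
The 1/5 is divided into 3 equal shares of 1/15 among Yasmin, Hanan, Dalia.
Yasmin is living and takes 1/15.
Hanan is living and takes 1/15.
Dalia is living and takes 1/15.
Zuhair is living and takes 1/5.
Widad is living and takes 1/5.
Layth predeceased; the 1/5 allotted to Layth's branch passes to Layth's issue by representation.
The 1/5 is divided into 3 equal shares of 1/15 among Karim, Umar, Bashir.
Karim predeceased; the 1/15 allotted to Karim's branch passes to Karim's issue by representation.
The 1/15 is divided into 2 equal shares of 1/30 among Farouk, Samir.
Farouk is living and takes 1/30.
Samir is living and takes 1/30.
Umar is living and takes 1/15.
Bashir is living and takes 1/15.
Jamal predeceased; the 1/5 allotted to Jamal's branch passes to Jamal's issue by representation.
The 1/5 is divided into 2 equal shares of 1/10 among Nabil, Rashida.
Nabil predeceased; the 1/10 allotted to Nabil's branch passes to Nabil's issue by representation.
The 1/10 is divided into 2 equal shares of 1/20 among Fahad, Ibtisam.
Fahad predeceased; the 1/20 allotted to Fahad's branch passes to Fahad's issue by representation.
The 1/20 is divided into 3 equal shares of 1/60 among Amira, Khalida, Ghada.
Amira is living and takes 1/60.
Khalida is living and takes 1/60.
Ghada is living and takes 1/60.
Ibtisam is living and takes 1/20.
Rashida is living and takes 1/10.

Amira 1/60; Bashir 1/15; Dalia 1/15; Farouk 1/30; Ghada 1/60; Hanan 1/15; Ibtisam 1/20; Khalida 1/60; Rashida 1/10; Samir 1/30; Umar 1/15; Widad 1/5; Yasmin 1/15; Zuhair 1/5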